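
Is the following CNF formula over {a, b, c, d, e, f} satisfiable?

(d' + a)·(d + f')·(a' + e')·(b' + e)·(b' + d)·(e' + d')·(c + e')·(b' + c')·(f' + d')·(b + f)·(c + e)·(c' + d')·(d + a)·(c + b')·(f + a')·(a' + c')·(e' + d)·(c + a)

Unsatisfiable

Try d = 0.
From the singleton clause (f'), f = 0.
From the singleton clause (b'), b = 0.
But (b) is also a unit clause — contradiction.
That branch fails; take d = 1 instead.
From the singleton clause (a), a = 1.
From the singleton clause (e'), e = 0.
From the singleton clause (b'), b = 0.
From the singleton clause (f'), f = 0.
But (f) is also a unit clause — contradiction.
Both values of d lead to a conflict.
No assignment satisfies every clause.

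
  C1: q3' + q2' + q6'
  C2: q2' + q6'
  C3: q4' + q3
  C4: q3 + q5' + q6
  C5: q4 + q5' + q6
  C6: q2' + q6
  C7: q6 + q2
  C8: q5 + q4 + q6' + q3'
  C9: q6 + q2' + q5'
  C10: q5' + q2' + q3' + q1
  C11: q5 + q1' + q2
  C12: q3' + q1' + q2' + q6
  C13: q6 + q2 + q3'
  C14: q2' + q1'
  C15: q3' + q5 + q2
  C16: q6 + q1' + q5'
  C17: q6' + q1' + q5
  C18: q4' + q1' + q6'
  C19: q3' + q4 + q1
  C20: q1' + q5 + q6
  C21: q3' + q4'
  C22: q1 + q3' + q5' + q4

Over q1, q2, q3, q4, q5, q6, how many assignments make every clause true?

There are 2^6 = 64 truth assignments over (q1, q2, q3, q4, q5, q6).
Split on q2. With q2 = 1, the clauses containing q2 are satisfied and q2' drops from the rest; 0 of the 2^5 = 32 assignments to the other variables satisfy what remains.
With q2 = 0, by the same count on the reduced clause set, 4 assignments work.
(One model: q1=F, q2=F, q3=F, q4=F, q5=F, q6=T.)
Total: 0 + 4 = 4.

4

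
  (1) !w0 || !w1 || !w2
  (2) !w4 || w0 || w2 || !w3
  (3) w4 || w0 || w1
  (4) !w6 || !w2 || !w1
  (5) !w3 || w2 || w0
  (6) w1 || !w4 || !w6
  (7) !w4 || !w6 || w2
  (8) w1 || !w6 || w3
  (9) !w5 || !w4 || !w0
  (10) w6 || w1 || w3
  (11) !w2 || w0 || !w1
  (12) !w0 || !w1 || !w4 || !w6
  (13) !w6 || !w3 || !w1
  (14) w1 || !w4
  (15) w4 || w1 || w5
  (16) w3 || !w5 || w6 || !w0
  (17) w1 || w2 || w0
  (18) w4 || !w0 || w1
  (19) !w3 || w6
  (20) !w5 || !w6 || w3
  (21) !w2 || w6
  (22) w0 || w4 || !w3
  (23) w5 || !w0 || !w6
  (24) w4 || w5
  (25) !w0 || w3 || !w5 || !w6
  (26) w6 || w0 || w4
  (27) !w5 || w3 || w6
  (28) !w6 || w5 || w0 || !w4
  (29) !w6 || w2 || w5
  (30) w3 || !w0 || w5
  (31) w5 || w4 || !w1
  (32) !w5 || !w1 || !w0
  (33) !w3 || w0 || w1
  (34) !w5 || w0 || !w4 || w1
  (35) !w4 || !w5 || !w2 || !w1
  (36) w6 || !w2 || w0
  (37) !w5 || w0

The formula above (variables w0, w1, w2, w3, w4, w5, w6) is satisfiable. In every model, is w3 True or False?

Suppose w3 = true.
Unit clause (w6) forces w6 = true.
Unit clause (!w1) forces w1 = false.
Unit clause (!w4) forces w4 = false.
Unit clause (w0) forces w0 = true.
That conflicts with the unit clause (!w0).
So every satisfying assignment has w3 = False.

False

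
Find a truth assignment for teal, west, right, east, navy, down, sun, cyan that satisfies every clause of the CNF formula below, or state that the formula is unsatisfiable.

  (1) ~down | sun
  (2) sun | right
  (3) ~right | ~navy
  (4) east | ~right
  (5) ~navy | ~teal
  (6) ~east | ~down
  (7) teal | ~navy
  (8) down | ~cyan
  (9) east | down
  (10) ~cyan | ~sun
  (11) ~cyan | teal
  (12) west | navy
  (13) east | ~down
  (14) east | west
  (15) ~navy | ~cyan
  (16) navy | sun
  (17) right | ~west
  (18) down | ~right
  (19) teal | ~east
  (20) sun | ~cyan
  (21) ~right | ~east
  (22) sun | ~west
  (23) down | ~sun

Case down = 0:
(~cyan) alone gives cyan = 0.
(east) alone gives east = 1.
(~right) alone gives right = 0.
(sun) alone gives sun = 1.
That conflicts with the unit clause (~sun).
So down must be the other value — set down = 1.
(sun) alone gives sun = 1.
(~east) alone gives east = 0.
That conflicts with the unit clause (east).
Neither down = 1 nor down = 0 works.

UNSATISFIABLE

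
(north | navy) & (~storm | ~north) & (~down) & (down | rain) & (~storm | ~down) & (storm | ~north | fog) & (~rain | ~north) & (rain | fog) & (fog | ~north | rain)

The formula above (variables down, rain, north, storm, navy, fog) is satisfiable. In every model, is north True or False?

False

Suppose north = 1.
The clause (~storm) is unit, so storm = 0.
The clause (~down) is unit, so down = 0.
The clause (rain) is unit, so rain = 1.
Now (~rain) is unsatisfied and unit — conflict.
So every satisfying assignment has north = False.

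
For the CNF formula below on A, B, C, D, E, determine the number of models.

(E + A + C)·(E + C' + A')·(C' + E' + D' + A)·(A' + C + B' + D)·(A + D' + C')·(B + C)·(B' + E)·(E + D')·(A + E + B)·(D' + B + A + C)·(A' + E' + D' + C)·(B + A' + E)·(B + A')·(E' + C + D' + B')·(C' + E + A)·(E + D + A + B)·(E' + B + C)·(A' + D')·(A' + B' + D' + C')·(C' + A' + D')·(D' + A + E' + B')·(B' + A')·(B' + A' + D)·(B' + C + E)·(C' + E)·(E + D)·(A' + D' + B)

3

There are 2^5 = 32 truth assignments over (A, B, C, D, E).
Split on B. With B = 1, the clauses containing B are satisfied and B' drops from the rest; 2 of the 2^4 = 16 assignments to the other variables satisfy what remains.
With B = 0, by the same count on the reduced clause set, 1 assignment works.
(One model: A=F, B=F, C=T, D=F, E=T.)
Total: 2 + 1 = 3.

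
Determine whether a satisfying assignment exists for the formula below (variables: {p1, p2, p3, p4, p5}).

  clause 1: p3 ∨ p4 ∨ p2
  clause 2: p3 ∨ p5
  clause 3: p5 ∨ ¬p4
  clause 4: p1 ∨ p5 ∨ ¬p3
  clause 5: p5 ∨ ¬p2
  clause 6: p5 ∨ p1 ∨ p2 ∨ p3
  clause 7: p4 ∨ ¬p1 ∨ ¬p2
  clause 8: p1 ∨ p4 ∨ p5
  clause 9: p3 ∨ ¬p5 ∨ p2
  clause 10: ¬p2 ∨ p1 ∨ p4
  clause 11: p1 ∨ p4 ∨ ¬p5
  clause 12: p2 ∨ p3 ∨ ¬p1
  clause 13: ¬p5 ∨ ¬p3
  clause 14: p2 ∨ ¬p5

Suppose p3 = True.
(¬p5) alone gives p5 = False.
(¬p4) alone gives p4 = False.
(p1) alone gives p1 = True.
(¬p2) alone gives p2 = False.
All clauses are satisfied.
A satisfying assignment: p1: True,  p2: False,  p3: True,  p4: False,  p5: False.

Yes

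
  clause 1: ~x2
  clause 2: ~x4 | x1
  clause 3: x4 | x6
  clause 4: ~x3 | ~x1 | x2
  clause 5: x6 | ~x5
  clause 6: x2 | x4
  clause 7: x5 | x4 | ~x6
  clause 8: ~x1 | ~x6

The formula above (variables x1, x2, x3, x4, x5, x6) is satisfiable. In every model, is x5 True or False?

False

Suppose x5 = 1.
(~x2) alone gives x2 = 0.
(x6) alone gives x6 = 1.
(x4) alone gives x4 = 1.
(x1) alone gives x1 = 1.
Now (~x1) is unsatisfied and unit — conflict.
So every satisfying assignment has x5 = False.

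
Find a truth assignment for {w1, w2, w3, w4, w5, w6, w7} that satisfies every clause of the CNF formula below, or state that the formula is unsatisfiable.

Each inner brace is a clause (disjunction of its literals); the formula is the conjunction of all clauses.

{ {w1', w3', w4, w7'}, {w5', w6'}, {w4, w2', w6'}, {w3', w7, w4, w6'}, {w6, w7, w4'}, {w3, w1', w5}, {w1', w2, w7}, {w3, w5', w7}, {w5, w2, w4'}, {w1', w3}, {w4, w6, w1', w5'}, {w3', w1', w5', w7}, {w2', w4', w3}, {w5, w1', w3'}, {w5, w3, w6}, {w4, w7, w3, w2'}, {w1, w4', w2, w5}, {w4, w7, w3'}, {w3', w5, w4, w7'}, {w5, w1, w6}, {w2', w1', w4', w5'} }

Branch on w5: set w5 = 0.
Branch on w3: set w3 = 1.
From the singleton clause (w1'), w1 = 0.
From the singleton clause (w6), w6 = 1.
Branch on w4: set w4 = 1.
From the singleton clause (w2), w2 = 1.
No clause remains; w7 is free.

w1 ↦ 0; w2 ↦ 1; w3 ↦ 1; w4 ↦ 1; w5 ↦ 0; w6 ↦ 1; w7 ↦ 1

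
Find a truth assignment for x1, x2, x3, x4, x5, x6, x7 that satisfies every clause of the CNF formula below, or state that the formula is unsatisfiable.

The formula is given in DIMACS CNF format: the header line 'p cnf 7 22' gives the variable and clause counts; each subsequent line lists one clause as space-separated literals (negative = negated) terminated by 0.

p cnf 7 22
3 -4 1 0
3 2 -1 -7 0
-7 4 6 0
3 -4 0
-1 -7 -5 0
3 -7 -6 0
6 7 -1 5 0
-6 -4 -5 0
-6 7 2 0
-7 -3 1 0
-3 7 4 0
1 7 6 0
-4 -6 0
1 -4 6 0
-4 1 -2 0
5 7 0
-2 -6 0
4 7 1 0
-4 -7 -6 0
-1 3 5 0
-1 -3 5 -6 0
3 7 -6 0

Case x3 = True:
Case x7 = True:
The clause (x1) is unit, so x1 = True.
The clause (¬x5) is unit, so x5 = False.
The clause (¬x6) is unit, so x6 = False.
The clause (x4) is unit, so x4 = True.
Every clause is now satisfied; x2 is unconstrained.

x1=True,  x2=False,  x3=True,  x4=True,  x5=False,  x6=False,  x7=True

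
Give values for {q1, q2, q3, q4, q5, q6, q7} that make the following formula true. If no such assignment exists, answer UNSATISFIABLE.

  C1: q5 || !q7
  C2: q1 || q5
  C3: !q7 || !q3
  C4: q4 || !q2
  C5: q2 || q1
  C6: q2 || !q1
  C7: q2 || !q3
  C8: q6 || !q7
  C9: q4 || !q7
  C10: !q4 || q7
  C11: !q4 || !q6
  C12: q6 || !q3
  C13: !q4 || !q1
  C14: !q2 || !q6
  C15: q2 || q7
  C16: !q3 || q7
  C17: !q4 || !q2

UNSATISFIABLE

Branch on q5: set q5 = true.
Branch on q7: set q7 = false.
(!q4) alone gives q4 = false.
(!q2) alone gives q2 = false.
That conflicts with the unit clause (q2).
That branch fails; take q7 = true instead.
(!q3) alone gives q3 = false.
(q6) alone gives q6 = true.
(q4) alone gives q4 = true.
That conflicts with the unit clause (!q4).
Both values of q7 lead to a conflict.
That branch fails; take q5 = false instead.
(!q7) alone gives q7 = false.
(q1) alone gives q1 = true.
(q2) alone gives q2 = true.
(q4) alone gives q4 = true.
That conflicts with the unit clause (!q4).
Both values of q5 lead to a conflict.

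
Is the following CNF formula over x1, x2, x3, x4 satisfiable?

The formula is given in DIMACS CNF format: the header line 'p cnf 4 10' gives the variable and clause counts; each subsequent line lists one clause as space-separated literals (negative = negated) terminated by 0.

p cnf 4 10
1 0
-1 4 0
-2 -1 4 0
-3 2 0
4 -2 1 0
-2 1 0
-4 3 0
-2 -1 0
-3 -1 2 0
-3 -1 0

The clause (x1) is unit, so x1 = True.
The clause (x4) is unit, so x4 = True.
The clause (x3) is unit, so x3 = True.
But (¬x3) is also a unit clause — contradiction.
No assignment satisfies every clause.

No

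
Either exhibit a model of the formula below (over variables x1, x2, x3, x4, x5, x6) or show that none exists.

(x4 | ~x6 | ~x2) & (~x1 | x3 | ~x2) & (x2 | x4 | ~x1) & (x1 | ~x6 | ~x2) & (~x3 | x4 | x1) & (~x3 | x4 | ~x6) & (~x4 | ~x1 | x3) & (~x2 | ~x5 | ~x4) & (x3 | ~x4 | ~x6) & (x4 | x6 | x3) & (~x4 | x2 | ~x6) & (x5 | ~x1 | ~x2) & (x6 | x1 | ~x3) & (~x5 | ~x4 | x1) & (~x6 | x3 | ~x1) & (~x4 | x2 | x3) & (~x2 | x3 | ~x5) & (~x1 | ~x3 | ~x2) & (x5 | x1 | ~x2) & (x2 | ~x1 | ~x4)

Branch on x4: set x4 = 0.
Branch on x6: set x6 = 1.
(~x2) alone gives x2 = 0.
(~x1) alone gives x1 = 0.
(~x3) alone gives x3 = 0.
All clauses hold; x5 can take either value.

x1=0, x2=0, x3=0, x4=0, x5=0, x6=1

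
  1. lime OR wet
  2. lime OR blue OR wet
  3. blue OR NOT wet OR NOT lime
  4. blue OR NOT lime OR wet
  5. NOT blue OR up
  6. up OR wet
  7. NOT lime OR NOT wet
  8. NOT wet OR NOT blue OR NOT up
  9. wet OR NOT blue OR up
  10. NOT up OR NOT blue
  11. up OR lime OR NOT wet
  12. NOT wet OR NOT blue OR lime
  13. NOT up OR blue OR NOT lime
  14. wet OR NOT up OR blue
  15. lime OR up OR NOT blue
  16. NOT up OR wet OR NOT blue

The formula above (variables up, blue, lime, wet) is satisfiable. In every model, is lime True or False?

Suppose lime = true.
From the singleton clause (NOT wet), wet = false.
From the singleton clause (blue), blue = true.
From the singleton clause (up), up = true.
But (NOT up) is also a unit clause — contradiction.
So every satisfying assignment has lime = False.

False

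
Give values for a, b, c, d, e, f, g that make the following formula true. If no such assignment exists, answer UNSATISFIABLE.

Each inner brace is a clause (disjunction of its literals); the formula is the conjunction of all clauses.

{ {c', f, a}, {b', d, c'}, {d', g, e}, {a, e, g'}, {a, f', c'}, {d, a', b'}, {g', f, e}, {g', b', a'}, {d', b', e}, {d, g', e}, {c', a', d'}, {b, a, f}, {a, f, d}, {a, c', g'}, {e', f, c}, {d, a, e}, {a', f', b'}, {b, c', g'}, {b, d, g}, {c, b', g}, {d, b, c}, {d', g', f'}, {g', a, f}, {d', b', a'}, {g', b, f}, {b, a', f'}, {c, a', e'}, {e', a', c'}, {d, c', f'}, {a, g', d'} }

a=0,  b=1,  c=0,  d=0,  e=1,  f=1,  g=1

Case c = 0:
Case e = 1:
The clause (f) is unit, so f = 1.
The clause (a') is unit, so a = 0.
Case b = 1:
The clause (g) is unit, so g = 1.
The clause (d') is unit, so d = 0.
This assignment satisfies each clause.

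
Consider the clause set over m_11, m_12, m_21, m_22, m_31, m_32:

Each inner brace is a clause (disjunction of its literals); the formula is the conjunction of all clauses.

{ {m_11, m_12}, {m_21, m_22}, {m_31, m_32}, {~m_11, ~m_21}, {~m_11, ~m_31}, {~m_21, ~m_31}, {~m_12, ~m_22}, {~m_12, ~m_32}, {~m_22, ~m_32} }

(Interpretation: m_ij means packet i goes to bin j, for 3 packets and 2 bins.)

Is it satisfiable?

Try m_11 = 1.
Unit clause (~m_21) forces m_21 = 0.
Unit clause (m_22) forces m_22 = 1.
Unit clause (~m_31) forces m_31 = 0.
Unit clause (m_32) forces m_32 = 1.
That conflicts with the unit clause (~m_32).
That branch fails; take m_11 = 0 instead.
Unit clause (m_12) forces m_12 = 1.
Unit clause (~m_22) forces m_22 = 0.
Unit clause (m_21) forces m_21 = 1.
Unit clause (~m_31) forces m_31 = 0.
Unit clause (m_32) forces m_32 = 1.
That conflicts with the unit clause (~m_32).
Either choice for m_11 ends in contradiction.
No assignment satisfies every clause.

Unsatisfiable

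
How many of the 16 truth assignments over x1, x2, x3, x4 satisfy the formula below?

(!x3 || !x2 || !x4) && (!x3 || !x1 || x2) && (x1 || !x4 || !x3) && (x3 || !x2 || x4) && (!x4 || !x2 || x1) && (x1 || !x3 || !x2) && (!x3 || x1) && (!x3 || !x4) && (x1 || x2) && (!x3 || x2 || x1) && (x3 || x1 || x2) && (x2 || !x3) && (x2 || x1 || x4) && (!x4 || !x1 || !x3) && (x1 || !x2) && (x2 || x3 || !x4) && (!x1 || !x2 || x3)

2

There are 2^4 = 16 truth assignments over (x1, x2, x3, x4).
Check each against the 17 clauses (columns in the order x1, x2, x3, x4):
  F F F F  ✗ fails (x1 || x2)
  F F F T  ✗ fails (x1 || x2)
  F F T F  ✗ fails (!x3 || x1)
  F F T T  ✗ fails (x1 || !x4 || !x3)
  F T F F  ✗ fails (x3 || !x2 || x4)
  F T F T  ✗ fails (!x4 || !x2 || x1)
  F T T F  ✗ fails (x1 || !x3 || !x2)
  F T T T  ✗ fails (!x3 || !x2 || !x4)
  T F F F  ✓ satisfies all
  T F F T  ✗ fails (x2 || x3 || !x4)
  T F T F  ✗ fails (!x3 || !x1 || x2)
  T F T T  ✗ fails (!x3 || !x1 || x2)
  T T F F  ✗ fails (x3 || !x2 || x4)
  T T F T  ✗ fails (!x1 || !x2 || x3)
  T T T F  ✓ satisfies all
  T T T T  ✗ fails (!x3 || !x2 || !x4)
2 of the 16 rows are models.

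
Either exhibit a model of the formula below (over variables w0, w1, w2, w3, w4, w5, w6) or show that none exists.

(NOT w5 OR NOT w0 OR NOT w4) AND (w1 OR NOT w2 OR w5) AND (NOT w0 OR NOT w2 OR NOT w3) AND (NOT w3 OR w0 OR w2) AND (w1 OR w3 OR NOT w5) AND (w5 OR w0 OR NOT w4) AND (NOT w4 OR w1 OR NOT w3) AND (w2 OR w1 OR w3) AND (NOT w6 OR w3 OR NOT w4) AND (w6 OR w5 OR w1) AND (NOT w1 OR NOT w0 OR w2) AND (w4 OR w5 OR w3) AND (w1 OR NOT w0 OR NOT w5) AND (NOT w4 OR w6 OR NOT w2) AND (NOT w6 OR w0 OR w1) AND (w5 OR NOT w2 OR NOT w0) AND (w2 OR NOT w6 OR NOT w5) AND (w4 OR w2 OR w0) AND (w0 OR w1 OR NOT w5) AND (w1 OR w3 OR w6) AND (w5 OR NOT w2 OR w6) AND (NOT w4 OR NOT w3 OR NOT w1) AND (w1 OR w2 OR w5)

Suppose w5 = true.
Suppose w0 = false.
The clause (w1) is unit, so w1 = true.
Suppose w3 = false.
Suppose w6 = false.
Suppose w4 = false.
The clause (w2) is unit, so w2 = true.
All clauses are satisfied.

w0 ↦ false; w1 ↦ true; w2 ↦ true; w3 ↦ false; w4 ↦ false; w5 ↦ true; w6 ↦ false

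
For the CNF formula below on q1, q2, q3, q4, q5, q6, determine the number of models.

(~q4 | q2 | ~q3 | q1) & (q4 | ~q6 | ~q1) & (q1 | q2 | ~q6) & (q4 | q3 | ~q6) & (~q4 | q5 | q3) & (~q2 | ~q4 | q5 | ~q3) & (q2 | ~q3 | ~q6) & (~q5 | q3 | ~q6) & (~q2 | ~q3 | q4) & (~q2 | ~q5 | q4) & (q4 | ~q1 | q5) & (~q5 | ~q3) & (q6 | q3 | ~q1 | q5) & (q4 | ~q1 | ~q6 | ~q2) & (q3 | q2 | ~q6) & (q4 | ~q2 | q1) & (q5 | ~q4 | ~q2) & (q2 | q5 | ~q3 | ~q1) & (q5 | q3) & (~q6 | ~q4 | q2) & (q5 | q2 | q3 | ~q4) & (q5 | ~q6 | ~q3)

There are 2^6 = 64 truth assignments over (q1, q2, q3, q4, q5, q6).
Split on q4. With q4 = 1, the clauses containing q4 are satisfied and ~q4 drops from the rest; 4 of the 2^5 = 32 assignments to the other variables satisfy what remains.
With q4 = 0, by the same count on the reduced clause set, 3 assignments work.
Total: 4 + 3 = 7.

7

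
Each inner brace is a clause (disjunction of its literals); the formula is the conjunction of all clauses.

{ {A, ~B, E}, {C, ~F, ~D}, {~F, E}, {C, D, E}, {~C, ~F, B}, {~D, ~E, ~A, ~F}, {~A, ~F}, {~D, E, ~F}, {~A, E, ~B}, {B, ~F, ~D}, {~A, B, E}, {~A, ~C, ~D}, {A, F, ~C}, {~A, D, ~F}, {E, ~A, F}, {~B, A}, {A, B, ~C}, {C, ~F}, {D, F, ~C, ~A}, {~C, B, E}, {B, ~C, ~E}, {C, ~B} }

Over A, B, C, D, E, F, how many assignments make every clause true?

5

There are 2^6 = 64 truth assignments over (A, B, C, D, E, F).
Split on A. With A = 1, the clauses containing A are satisfied and ~A drops from the rest; 2 of the 2^5 = 32 assignments to the other variables satisfy what remains.
With A = 0, by the same count on the reduced clause set, 3 assignments work.
(One model: A=F, B=F, C=F, D=F, E=T, F=F.)
Total: 2 + 3 = 5.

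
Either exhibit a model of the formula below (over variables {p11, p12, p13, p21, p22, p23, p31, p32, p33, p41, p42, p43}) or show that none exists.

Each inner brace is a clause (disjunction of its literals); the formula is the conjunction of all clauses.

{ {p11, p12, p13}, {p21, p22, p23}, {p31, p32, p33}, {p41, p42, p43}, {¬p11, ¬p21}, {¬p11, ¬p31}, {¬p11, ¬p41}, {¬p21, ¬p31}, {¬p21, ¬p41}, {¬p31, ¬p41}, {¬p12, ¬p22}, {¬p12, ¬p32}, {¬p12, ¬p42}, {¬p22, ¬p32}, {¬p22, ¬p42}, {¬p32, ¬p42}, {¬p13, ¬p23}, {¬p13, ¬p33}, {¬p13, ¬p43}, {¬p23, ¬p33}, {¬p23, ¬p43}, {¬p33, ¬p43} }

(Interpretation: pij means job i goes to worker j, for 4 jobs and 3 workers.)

Branch on p11: set p11 = False.
Branch on p12: set p12 = True.
Unit clause (¬p22) forces p22 = False.
Unit clause (¬p32) forces p32 = False.
Unit clause (¬p42) forces p42 = False.
Branch on p21: set p21 = True.
Unit clause (¬p31) forces p31 = False.
Unit clause (p33) forces p33 = True.
Unit clause (¬p41) forces p41 = False.
Unit clause (p43) forces p43 = True.
Now (¬p43) is unsatisfied and unit — conflict.
That branch fails; take p21 = False instead.
Unit clause (p23) forces p23 = True.
Unit clause (¬p13) forces p13 = False.
Unit clause (¬p33) forces p33 = False.
Unit clause (p31) forces p31 = True.
Unit clause (¬p41) forces p41 = False.
Unit clause (p43) forces p43 = True.
Now (¬p43) is unsatisfied and unit — conflict.
Neither p21 = True nor p21 = False works.
That branch fails; take p12 = False instead.
Unit clause (p13) forces p13 = True.
Unit clause (¬p23) forces p23 = False.
Unit clause (¬p33) forces p33 = False.
Unit clause (¬p43) forces p43 = False.
Branch on p21: set p21 = True.
Unit clause (¬p31) forces p31 = False.
Unit clause (p32) forces p32 = True.
Unit clause (¬p41) forces p41 = False.
Unit clause (p42) forces p42 = True.
Now (¬p42) is unsatisfied and unit — conflict.
That branch fails; take p21 = False instead.
Unit clause (p22) forces p22 = True.
Unit clause (¬p32) forces p32 = False.
Unit clause (p31) forces p31 = True.
Unit clause (¬p41) forces p41 = False.
Unit clause (p42) forces p42 = True.
Now (¬p42) is unsatisfied and unit — conflict.
Neither p21 = True nor p21 = False works.
Neither p12 = True nor p12 = False works.
That branch fails; take p11 = True instead.
Unit clause (¬p21) forces p21 = False.
Unit clause (¬p31) forces p31 = False.
Unit clause (¬p41) forces p41 = False.
Branch on p22: set p22 = True.
Unit clause (¬p12) forces p12 = False.
Unit clause (¬p32) forces p32 = False.
Unit clause (p33) forces p33 = True.
Unit clause (¬p42) forces p42 = False.
Unit clause (p43) forces p43 = True.
Now (¬p43) is unsatisfied and unit — conflict.
That branch fails; take p22 = False instead.
Unit clause (p23) forces p23 = True.
Unit clause (¬p13) forces p13 = False.
Unit clause (¬p33) forces p33 = False.
Unit clause (p32) forces p32 = True.
Unit clause (¬p12) forces p12 = False.
Unit clause (¬p42) forces p42 = False.
Unit clause (p43) forces p43 = True.
Now (¬p43) is unsatisfied and unit — conflict.
Neither p22 = True nor p22 = False works.
Neither p11 = True nor p11 = False works.

UNSATISFIABLE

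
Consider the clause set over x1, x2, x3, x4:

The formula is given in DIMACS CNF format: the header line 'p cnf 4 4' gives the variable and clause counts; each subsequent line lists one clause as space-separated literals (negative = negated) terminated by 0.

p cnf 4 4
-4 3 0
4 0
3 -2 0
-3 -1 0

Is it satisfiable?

Unit clause (x4) forces x4 = True.
Unit clause (x3) forces x3 = True.
Unit clause (¬x1) forces x1 = False.
All clauses hold; x2 can take either value.
A satisfying assignment: x1: False,  x2: False,  x3: True,  x4: True.

Yes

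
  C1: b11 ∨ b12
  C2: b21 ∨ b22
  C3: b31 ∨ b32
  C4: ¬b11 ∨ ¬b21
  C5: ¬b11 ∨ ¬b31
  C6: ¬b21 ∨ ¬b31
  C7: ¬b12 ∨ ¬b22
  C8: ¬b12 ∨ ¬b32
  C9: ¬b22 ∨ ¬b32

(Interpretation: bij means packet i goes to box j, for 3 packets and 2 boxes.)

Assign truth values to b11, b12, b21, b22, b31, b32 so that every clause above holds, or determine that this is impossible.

Suppose b11 = True.
From the singleton clause (¬b21), b21 = False.
From the singleton clause (b22), b22 = True.
From the singleton clause (¬b31), b31 = False.
From the singleton clause (b32), b32 = True.
But (¬b32) is also a unit clause — contradiction.
That branch fails; take b11 = False instead.
From the singleton clause (b12), b12 = True.
From the singleton clause (¬b22), b22 = False.
From the singleton clause (b21), b21 = True.
From the singleton clause (¬b31), b31 = False.
From the singleton clause (b32), b32 = True.
But (¬b32) is also a unit clause — contradiction.
Either choice for b11 ends in contradiction.

UNSATISFIABLE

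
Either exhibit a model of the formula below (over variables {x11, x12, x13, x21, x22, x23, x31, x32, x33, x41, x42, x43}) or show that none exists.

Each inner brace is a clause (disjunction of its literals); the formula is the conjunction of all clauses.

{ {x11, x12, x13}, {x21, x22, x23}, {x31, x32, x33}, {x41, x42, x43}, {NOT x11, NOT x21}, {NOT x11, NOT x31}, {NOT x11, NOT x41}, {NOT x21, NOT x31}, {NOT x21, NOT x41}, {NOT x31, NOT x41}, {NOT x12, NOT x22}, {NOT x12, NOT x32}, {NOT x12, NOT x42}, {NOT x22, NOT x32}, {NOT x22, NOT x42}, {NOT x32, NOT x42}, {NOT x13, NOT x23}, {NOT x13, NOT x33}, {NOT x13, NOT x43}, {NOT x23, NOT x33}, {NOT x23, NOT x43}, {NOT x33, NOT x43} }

UNSATISFIABLE

Suppose x11 = false.
Suppose x12 = true.
From the singleton clause (NOT x22), x22 = false.
From the singleton clause (NOT x32), x32 = false.
From the singleton clause (NOT x42), x42 = false.
Suppose x21 = true.
From the singleton clause (NOT x31), x31 = false.
From the singleton clause (x33), x33 = true.
From the singleton clause (NOT x41), x41 = false.
From the singleton clause (x43), x43 = true.
But (NOT x43) is also a unit clause — contradiction.
Backtrack on x21: now try x21 = false.
From the singleton clause (x23), x23 = true.
From the singleton clause (NOT x13), x13 = false.
From the singleton clause (NOT x33), x33 = false.
From the singleton clause (x31), x31 = true.
From the singleton clause (NOT x41), x41 = false.
From the singleton clause (x43), x43 = true.
But (NOT x43) is also a unit clause — contradiction.
Both values of x21 lead to a conflict.
Backtrack on x12: now try x12 = false.
From the singleton clause (x13), x13 = true.
From the singleton clause (NOT x23), x23 = false.
From the singleton clause (NOT x33), x33 = false.
From the singleton clause (NOT x43), x43 = false.
Suppose x21 = true.
From the singleton clause (NOT x31), x31 = false.
From the singleton clause (x32), x32 = true.
From the singleton clause (NOT x41), x41 = false.
From the singleton clause (x42), x42 = true.
But (NOT x42) is also a unit clause — contradiction.
Backtrack on x21: now try x21 = false.
From the singleton clause (x22), x22 = true.
From the singleton clause (NOT x32), x32 = false.
From the singleton clause (x31), x31 = true.
From the singleton clause (NOT x41), x41 = false.
From the singleton clause (x42), x42 = true.
But (NOT x42) is also a unit clause — contradiction.
Both values of x21 lead to a conflict.
Both values of x12 lead to a conflict.
Backtrack on x11: now try x11 = true.
From the singleton clause (NOT x21), x21 = false.
From the singleton clause (NOT x31), x31 = false.
From the singleton clause (NOT x41), x41 = false.
Suppose x22 = true.
From the singleton clause (NOT x12), x12 = false.
From the singleton clause (NOT x32), x32 = false.
From the singleton clause (x33), x33 = true.
From the singleton clause (NOT x42), x42 = false.
From the singleton clause (x43), x43 = true.
But (NOT x43) is also a unit clause — contradiction.
Backtrack on x22: now try x22 = false.
From the singleton clause (x23), x23 = true.
From the singleton clause (NOT x13), x13 = false.
From the singleton clause (NOT x33), x33 = false.
From the singleton clause (x32), x32 = true.
From the singleton clause (NOT x12), x12 = false.
From the singleton clause (NOT x42), x42 = false.
From the singleton clause (x43), x43 = true.
But (NOT x43) is also a unit clause — contradiction.
Both values of x22 lead to a conflict.
Both values of x11 lead to a conflict.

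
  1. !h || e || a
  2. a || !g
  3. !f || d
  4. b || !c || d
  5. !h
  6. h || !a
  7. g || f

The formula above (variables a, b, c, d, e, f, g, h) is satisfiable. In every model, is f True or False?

True

Suppose f = false.
Unit clause (!h) forces h = false.
Unit clause (!a) forces a = false.
Unit clause (!g) forces g = false.
But (g) is also a unit clause — contradiction.
So every satisfying assignment has f = True.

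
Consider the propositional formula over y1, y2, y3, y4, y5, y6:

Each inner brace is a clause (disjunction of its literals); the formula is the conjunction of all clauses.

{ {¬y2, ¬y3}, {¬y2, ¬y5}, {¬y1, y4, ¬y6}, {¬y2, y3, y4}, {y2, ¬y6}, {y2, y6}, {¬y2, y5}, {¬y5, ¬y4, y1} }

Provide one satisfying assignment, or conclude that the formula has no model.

UNSATISFIABLE

Branch on y2: set y2 = False.
From the singleton clause (¬y6), y6 = False.
But (y6) is also a unit clause — contradiction.
Undo y2 and try y2 = True.
From the singleton clause (¬y3), y3 = False.
From the singleton clause (¬y5), y5 = False.
But (y5) is also a unit clause — contradiction.
Either choice for y2 ends in contradiction.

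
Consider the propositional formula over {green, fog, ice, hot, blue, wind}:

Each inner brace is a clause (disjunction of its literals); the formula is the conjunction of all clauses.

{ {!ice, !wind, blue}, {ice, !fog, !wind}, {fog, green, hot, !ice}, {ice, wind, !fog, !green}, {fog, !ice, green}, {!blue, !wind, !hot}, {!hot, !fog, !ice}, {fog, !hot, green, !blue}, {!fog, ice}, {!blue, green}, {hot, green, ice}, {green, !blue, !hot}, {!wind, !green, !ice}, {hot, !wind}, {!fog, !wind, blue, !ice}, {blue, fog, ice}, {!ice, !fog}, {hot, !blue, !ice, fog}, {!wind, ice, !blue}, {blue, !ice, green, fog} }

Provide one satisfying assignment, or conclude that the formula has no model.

Branch on fog: set fog = false.
Branch on ice: set ice = true.
(green) alone gives green = true.
(!wind) alone gives wind = false.
Branch on hot: set hot = true.
No clause remains; blue is free.

green: true, fog: false, ice: true, hot: true, blue: false, wind: false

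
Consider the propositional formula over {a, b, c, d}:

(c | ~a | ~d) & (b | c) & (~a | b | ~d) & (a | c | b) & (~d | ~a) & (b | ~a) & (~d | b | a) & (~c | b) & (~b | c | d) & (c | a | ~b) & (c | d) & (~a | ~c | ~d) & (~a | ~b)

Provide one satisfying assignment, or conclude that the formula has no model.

a=0; b=1; c=1; d=0

Case b = 1:
The clause (~a) is unit, so a = 0.
The clause (c) is unit, so c = 1.
No clause remains; d is free.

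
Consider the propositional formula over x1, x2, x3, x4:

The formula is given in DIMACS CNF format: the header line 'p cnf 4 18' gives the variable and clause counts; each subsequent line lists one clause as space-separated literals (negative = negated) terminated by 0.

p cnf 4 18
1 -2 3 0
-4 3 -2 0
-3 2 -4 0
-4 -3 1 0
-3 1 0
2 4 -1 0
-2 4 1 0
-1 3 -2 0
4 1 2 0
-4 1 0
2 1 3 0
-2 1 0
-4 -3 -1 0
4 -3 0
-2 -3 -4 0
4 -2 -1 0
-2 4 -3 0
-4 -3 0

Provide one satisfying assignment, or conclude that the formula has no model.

x1: True,  x2: False,  x3: False,  x4: True

Case x3 = False:
Case x1 = True:
Unit clause (¬x2) forces x2 = False.
Unit clause (x4) forces x4 = True.
All clauses are satisfied.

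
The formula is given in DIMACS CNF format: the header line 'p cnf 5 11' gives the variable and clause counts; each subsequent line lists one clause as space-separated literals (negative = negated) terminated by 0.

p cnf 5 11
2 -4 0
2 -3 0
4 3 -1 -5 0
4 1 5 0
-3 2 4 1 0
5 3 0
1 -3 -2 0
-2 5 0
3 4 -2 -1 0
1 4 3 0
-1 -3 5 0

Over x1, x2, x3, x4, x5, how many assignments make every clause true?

There are 2^5 = 32 truth assignments over (x1, x2, x3, x4, x5).
Split on x3. With x3 = True, the clauses containing x3 are satisfied and ¬x3 drops from the rest; 2 of the 2^4 = 16 assignments to the other variables satisfy what remains.
With x3 = False, by the same count on the reduced clause set, 2 assignments work.
(One model: x1=F, x2=T, x3=F, x4=T, x5=T.)
Total: 2 + 2 = 4.

4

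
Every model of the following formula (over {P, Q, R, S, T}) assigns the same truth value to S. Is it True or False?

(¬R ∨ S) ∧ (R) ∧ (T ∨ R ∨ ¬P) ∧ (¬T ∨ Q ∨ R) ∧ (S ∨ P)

True

Suppose S = False.
(¬R) alone gives R = False.
Now (R) is unsatisfied and unit — conflict.
So every satisfying assignment has S = True.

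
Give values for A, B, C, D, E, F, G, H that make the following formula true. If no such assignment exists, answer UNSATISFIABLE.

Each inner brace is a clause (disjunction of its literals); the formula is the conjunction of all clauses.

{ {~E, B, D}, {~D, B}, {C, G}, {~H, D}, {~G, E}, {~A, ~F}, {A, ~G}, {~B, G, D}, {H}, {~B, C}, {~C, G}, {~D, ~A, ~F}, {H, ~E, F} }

(H) alone gives H = 1.
(D) alone gives D = 1.
(B) alone gives B = 1.
(C) alone gives C = 1.
(G) alone gives G = 1.
(E) alone gives E = 1.
(A) alone gives A = 1.
(~F) alone gives F = 0.
All clauses are satisfied.

A=1,  B=1,  C=1,  D=1,  E=1,  F=0,  G=1,  H=1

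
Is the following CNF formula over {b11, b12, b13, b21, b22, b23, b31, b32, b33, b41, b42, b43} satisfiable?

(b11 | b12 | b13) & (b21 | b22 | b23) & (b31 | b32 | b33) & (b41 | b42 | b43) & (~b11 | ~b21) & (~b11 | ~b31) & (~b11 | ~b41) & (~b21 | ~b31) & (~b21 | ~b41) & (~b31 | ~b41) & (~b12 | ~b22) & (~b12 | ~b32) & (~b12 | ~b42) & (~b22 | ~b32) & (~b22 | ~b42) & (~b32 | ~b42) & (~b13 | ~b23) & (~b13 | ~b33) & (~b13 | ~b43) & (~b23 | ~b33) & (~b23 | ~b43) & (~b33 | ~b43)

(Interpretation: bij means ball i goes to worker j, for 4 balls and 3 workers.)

Branch on b11: set b11 = 0.
Branch on b12: set b12 = 1.
Unit clause (~b22) forces b22 = 0.
Unit clause (~b32) forces b32 = 0.
Unit clause (~b42) forces b42 = 0.
Branch on b21: set b21 = 1.
Unit clause (~b31) forces b31 = 0.
Unit clause (b33) forces b33 = 1.
Unit clause (~b41) forces b41 = 0.
Unit clause (b43) forces b43 = 1.
That conflicts with the unit clause (~b43).
Backtrack on b21: now try b21 = 0.
Unit clause (b23) forces b23 = 1.
Unit clause (~b13) forces b13 = 0.
Unit clause (~b33) forces b33 = 0.
Unit clause (b31) forces b31 = 1.
Unit clause (~b41) forces b41 = 0.
Unit clause (b43) forces b43 = 1.
That conflicts with the unit clause (~b43).
Neither b21 = 1 nor b21 = 0 works.
Backtrack on b12: now try b12 = 0.
Unit clause (b13) forces b13 = 1.
Unit clause (~b23) forces b23 = 0.
Unit clause (~b33) forces b33 = 0.
Unit clause (~b43) forces b43 = 0.
Branch on b21: set b21 = 1.
Unit clause (~b31) forces b31 = 0.
Unit clause (b32) forces b32 = 1.
Unit clause (~b41) forces b41 = 0.
Unit clause (b42) forces b42 = 1.
That conflicts with the unit clause (~b42).
Backtrack on b21: now try b21 = 0.
Unit clause (b22) forces b22 = 1.
Unit clause (~b32) forces b32 = 0.
Unit clause (b31) forces b31 = 1.
Unit clause (~b41) forces b41 = 0.
Unit clause (b42) forces b42 = 1.
That conflicts with the unit clause (~b42).
Neither b21 = 1 nor b21 = 0 works.
Neither b12 = 1 nor b12 = 0 works.
Backtrack on b11: now try b11 = 1.
Unit clause (~b21) forces b21 = 0.
Unit clause (~b31) forces b31 = 0.
Unit clause (~b41) forces b41 = 0.
Branch on b22: set b22 = 1.
Unit clause (~b12) forces b12 = 0.
Unit clause (~b32) forces b32 = 0.
Unit clause (b33) forces b33 = 1.
Unit clause (~b42) forces b42 = 0.
Unit clause (b43) forces b43 = 1.
That conflicts with the unit clause (~b43).
Backtrack on b22: now try b22 = 0.
Unit clause (b23) forces b23 = 1.
Unit clause (~b13) forces b13 = 0.
Unit clause (~b33) forces b33 = 0.
Unit clause (b32) forces b32 = 1.
Unit clause (~b12) forces b12 = 0.
Unit clause (~b42) forces b42 = 0.
Unit clause (b43) forces b43 = 1.
That conflicts with the unit clause (~b43).
Neither b22 = 1 nor b22 = 0 works.
Neither b11 = 1 nor b11 = 0 works.
No assignment satisfies every clause.

Unsatisfiable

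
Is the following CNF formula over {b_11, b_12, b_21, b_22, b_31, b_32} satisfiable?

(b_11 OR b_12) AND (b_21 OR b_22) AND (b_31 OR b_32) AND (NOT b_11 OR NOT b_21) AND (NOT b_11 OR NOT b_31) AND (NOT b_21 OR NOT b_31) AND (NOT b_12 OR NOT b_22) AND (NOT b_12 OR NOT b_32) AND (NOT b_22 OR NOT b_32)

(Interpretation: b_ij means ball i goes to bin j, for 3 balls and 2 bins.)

Suppose b_11 = true.
(NOT b_21) alone gives b_21 = false.
(b_22) alone gives b_22 = true.
(NOT b_31) alone gives b_31 = false.
(b_32) alone gives b_32 = true.
Now (NOT b_32) is unsatisfied and unit — conflict.
Backtrack on b_11: now try b_11 = false.
(b_12) alone gives b_12 = true.
(NOT b_22) alone gives b_22 = false.
(b_21) alone gives b_21 = true.
(NOT b_31) alone gives b_31 = false.
(b_32) alone gives b_32 = true.
Now (NOT b_32) is unsatisfied and unit — conflict.
Both values of b_11 lead to a conflict.
No assignment satisfies every clause.

No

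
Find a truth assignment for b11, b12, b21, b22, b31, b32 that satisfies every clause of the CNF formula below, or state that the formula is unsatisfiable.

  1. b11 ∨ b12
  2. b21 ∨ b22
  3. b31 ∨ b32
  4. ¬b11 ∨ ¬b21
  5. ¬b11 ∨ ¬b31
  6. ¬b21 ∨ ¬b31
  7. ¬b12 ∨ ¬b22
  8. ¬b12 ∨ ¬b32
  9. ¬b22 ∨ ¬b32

UNSATISFIABLE

Branch on b11: set b11 = True.
From the singleton clause (¬b21), b21 = False.
From the singleton clause (b22), b22 = True.
From the singleton clause (¬b31), b31 = False.
From the singleton clause (b32), b32 = True.
Now (¬b32) is unsatisfied and unit — conflict.
So b11 must be the other value — set b11 = False.
From the singleton clause (b12), b12 = True.
From the singleton clause (¬b22), b22 = False.
From the singleton clause (b21), b21 = True.
From the singleton clause (¬b31), b31 = False.
From the singleton clause (b32), b32 = True.
Now (¬b32) is unsatisfied and unit — conflict.
Both values of b11 lead to a conflict.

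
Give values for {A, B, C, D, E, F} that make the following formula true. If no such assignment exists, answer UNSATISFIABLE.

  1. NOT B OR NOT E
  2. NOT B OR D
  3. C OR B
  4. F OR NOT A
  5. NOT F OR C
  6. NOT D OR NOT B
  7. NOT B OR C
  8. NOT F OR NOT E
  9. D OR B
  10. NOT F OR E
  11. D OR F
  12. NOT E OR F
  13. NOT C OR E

UNSATISFIABLE

Try B = false.
(C) alone gives C = true.
(D) alone gives D = true.
(E) alone gives E = true.
(NOT F) alone gives F = false.
But (F) is also a unit clause — contradiction.
Backtrack on B: now try B = true.
(NOT E) alone gives E = false.
(D) alone gives D = true.
But (NOT D) is also a unit clause — contradiction.
Both values of B lead to a conflict.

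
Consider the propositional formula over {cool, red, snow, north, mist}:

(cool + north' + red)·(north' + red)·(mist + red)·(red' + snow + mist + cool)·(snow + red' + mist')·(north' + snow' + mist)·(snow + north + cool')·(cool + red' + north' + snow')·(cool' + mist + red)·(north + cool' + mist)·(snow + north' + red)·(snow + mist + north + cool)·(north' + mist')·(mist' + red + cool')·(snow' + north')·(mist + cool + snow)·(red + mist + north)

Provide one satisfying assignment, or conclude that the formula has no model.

Branch on north: set north = 1.
Unit clause (red) forces red = 1.
Unit clause (mist') forces mist = 0.
Unit clause (snow') forces snow = 0.
Unit clause (cool) forces cool = 1.
All clauses are satisfied.

cool=1, red=1, snow=0, north=1, mist=0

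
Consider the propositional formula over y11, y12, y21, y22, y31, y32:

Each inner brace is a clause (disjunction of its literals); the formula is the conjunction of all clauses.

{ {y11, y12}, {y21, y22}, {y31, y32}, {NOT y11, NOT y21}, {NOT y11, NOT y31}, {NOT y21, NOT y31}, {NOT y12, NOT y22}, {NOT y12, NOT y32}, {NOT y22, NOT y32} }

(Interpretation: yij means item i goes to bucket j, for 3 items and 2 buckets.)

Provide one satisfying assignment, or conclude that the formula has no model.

Try y11 = true.
Unit clause (NOT y21) forces y21 = false.
Unit clause (y22) forces y22 = true.
Unit clause (NOT y31) forces y31 = false.
Unit clause (y32) forces y32 = true.
But (NOT y32) is also a unit clause — contradiction.
Backtrack on y11: now try y11 = false.
Unit clause (y12) forces y12 = true.
Unit clause (NOT y22) forces y22 = false.
Unit clause (y21) forces y21 = true.
Unit clause (NOT y31) forces y31 = false.
Unit clause (y32) forces y32 = true.
But (NOT y32) is also a unit clause — contradiction.
Neither y11 = true nor y11 = false works.

UNSATISFIABLE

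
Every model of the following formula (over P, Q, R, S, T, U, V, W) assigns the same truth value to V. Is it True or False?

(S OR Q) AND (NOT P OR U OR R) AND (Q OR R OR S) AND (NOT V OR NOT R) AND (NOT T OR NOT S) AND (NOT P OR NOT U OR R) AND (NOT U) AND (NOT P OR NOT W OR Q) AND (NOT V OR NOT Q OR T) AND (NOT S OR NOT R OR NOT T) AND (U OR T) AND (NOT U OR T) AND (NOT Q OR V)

Suppose V = false.
From the singleton clause (NOT U), U = false.
From the singleton clause (T), T = true.
From the singleton clause (NOT S), S = false.
From the singleton clause (Q), Q = true.
That conflicts with the unit clause (NOT Q).
So every satisfying assignment has V = True.

True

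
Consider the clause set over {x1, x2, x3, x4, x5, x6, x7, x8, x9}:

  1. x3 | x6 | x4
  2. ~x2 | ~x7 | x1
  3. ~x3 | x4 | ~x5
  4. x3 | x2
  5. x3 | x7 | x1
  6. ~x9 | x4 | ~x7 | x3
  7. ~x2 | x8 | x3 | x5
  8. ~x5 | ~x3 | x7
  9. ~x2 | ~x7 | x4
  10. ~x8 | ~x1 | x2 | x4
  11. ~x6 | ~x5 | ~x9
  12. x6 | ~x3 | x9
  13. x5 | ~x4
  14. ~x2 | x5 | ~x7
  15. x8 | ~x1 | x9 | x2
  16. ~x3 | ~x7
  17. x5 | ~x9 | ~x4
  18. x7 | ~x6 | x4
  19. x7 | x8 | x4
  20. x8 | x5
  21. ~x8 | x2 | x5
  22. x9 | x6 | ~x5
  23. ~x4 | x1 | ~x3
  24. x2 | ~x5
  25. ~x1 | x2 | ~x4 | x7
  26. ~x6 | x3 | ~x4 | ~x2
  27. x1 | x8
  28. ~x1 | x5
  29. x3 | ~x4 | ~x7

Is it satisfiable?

Branch on x3: set x3 = 0.
Unit clause (x2) forces x2 = 1.
Branch on x6: set x6 = 0.
Unit clause (x4) forces x4 = 1.
Unit clause (x5) forces x5 = 1.
Unit clause (x9) forces x9 = 1.
Unit clause (~x7) forces x7 = 0.
Unit clause (x1) forces x1 = 1.
All clauses hold; x8 can take either value.
A satisfying assignment: x1: 1, x2: 1, x3: 0, x4: 1, x5: 1, x6: 0, x7: 0, x8: 1, x9: 1.

Satisfiable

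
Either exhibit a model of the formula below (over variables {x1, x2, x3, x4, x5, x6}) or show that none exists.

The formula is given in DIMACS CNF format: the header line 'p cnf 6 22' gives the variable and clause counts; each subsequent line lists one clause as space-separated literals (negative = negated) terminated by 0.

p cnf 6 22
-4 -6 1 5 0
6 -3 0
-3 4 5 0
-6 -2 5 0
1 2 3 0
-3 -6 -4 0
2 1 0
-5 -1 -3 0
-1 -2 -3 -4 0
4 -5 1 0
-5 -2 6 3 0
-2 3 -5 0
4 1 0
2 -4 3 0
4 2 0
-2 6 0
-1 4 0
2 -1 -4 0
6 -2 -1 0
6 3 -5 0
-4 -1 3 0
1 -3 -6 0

UNSATISFIABLE

Suppose x6 = True.
Suppose x2 = False.
From the singleton clause (x1), x1 = True.
From the singleton clause (x4), x4 = True.
Now (¬x4) is unsatisfied and unit — conflict.
So x2 must be the other value — set x2 = True.
From the singleton clause (x5), x5 = True.
From the singleton clause (x3), x3 = True.
From the singleton clause (¬x4), x4 = False.
From the singleton clause (¬x1), x1 = False.
Now (x1) is unsatisfied and unit — conflict.
Either choice for x2 ends in contradiction.
So x6 must be the other value — set x6 = False.
From the singleton clause (¬x3), x3 = False.
From the singleton clause (¬x2), x2 = False.
From the singleton clause (x1), x1 = True.
From the singleton clause (¬x4), x4 = False.
Now (x4) is unsatisfied and unit — conflict.
Either choice for x6 ends in contradiction.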